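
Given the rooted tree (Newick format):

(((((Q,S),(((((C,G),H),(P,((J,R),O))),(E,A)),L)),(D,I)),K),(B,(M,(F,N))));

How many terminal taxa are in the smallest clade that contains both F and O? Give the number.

19

The MRCA of F and O is the root, so the clade is the entire tree.
That clade contains 19 terminal taxa: A, B, C, D, E, F, G, H, I, J, K, L, M, N, O, P, Q, R, S.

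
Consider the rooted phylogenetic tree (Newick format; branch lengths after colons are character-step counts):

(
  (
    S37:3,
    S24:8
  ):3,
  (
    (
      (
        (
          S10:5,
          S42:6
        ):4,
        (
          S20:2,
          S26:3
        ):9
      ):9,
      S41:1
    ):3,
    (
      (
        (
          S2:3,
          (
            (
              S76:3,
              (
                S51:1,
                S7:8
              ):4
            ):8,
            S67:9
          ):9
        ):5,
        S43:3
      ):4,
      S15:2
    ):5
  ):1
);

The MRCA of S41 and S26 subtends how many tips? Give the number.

5

The MRCA of S41 and S26 is the node subtending (((S10,S42),(S20,S26)),S41).
That clade contains 5 terminal taxa: S10, S20, S26, S41, S42.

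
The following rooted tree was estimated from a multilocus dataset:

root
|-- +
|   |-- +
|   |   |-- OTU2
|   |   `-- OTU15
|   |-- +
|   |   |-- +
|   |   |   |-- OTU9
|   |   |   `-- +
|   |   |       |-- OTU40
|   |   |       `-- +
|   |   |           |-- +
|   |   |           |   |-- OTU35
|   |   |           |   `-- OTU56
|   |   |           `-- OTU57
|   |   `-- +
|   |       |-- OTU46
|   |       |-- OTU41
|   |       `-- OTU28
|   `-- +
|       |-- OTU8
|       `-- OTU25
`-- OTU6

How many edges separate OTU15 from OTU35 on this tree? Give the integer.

8

The MRCA of OTU15 and OTU35 is the node subtending ((OTU2,OTU15),((OTU9,(OTU40,((OTU35,OTU56),OTU57))),(OTU46,OTU41,OTU28)),(OTU8,OTU25)).
From OTU15 up to that node: 2 branches. From OTU35 up to the same node: 6 branches. Total: 2 + 6 = 8.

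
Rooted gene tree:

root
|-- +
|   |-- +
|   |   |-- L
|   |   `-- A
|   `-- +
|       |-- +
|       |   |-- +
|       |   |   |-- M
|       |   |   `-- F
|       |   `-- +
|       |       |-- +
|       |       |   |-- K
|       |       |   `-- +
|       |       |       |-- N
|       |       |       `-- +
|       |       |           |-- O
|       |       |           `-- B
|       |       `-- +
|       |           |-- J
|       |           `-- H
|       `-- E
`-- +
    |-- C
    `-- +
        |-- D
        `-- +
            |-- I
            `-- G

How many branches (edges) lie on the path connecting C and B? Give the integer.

The MRCA of C and B is the root of the tree.
From C up to that node: 2 branches. From B up to the same node: 8 branches. Total: 2 + 8 = 10.

10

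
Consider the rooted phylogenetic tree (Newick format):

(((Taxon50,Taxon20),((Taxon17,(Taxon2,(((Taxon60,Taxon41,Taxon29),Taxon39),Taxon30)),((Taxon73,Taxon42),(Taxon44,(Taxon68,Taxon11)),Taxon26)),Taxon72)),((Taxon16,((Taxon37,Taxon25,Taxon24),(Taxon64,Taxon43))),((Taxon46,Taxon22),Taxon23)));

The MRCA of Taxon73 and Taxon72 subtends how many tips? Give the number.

The MRCA of Taxon73 and Taxon72 is the node subtending ((Taxon17,(Taxon2,(((Taxon60,Taxon41,Taxon29),Taxon39),Taxon30)),((Taxon73,Taxon42),(Taxon44,(Taxon68,Taxon11)),Taxon26)),Taxon72).
That clade contains 14 terminal taxa: Taxon11, Taxon17, Taxon2, Taxon26, Taxon29, Taxon30, Taxon39, Taxon41, Taxon42, Taxon44, Taxon60, Taxon68, Taxon72, Taxon73.

14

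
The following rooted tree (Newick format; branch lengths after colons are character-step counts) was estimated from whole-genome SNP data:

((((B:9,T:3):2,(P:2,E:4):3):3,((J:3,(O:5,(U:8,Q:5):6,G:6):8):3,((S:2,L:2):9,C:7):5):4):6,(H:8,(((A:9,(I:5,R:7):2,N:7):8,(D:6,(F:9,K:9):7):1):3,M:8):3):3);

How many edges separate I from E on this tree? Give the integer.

The MRCA of I and E is the root of the tree.
From I up to that node: 6 branches. From E up to the same node: 4 branches. Total: 6 + 4 = 10.

10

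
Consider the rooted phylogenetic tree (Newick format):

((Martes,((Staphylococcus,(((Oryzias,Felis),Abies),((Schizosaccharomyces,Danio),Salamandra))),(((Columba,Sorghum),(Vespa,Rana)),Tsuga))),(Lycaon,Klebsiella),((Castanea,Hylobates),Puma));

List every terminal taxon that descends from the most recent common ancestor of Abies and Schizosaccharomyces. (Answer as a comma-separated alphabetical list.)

Abies, Danio, Felis, Oryzias, Salamandra, Schizosaccharomyces

Tracing Abies: it sits inside ((Oryzias,Felis),Abies).
Tracing Schizosaccharomyces: it sits inside (Schizosaccharomyces,Danio).
The smallest clade enclosing both is (((Oryzias,Felis),Abies),((Schizosaccharomyces,Danio),Salamandra)); the answer is its 6 terminal taxa in alphabetical order.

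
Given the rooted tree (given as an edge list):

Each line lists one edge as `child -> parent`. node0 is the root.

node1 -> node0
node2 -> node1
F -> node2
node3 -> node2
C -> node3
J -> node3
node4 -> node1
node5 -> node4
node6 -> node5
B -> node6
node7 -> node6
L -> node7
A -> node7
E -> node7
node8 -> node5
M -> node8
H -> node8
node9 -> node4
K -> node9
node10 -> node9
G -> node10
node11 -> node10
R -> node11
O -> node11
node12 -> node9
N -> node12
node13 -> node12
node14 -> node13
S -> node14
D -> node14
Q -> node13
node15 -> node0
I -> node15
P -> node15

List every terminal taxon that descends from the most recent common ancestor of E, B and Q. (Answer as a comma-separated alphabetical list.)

A, B, D, E, G, H, K, L, M, N, O, Q, R, S

Tracing E: it sits inside (L,A,E).
Tracing B: it sits inside (B,(L,A,E)).
Tracing Q: it sits inside ((S,D),Q).
The smallest clade enclosing all 3 is (((B,(L,A,E)),(M,H)),(K,(G,(R,O)),(N,((S,D),Q)))); the answer is its 14 terminal taxa in alphabetical order.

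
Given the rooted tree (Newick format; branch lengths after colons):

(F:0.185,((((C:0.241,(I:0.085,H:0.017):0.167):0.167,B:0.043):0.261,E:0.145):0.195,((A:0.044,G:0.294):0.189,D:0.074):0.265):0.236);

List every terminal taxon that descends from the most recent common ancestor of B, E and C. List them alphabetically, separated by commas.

B, C, E, H, I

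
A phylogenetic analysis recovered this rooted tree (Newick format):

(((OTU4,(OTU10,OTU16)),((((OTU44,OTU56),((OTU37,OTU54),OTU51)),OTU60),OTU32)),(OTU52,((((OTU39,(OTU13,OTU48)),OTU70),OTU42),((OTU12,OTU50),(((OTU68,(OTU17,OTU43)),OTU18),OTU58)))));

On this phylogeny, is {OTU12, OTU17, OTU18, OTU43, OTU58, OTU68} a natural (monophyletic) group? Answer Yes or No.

The MRCA of the listed taxa subtends ((OTU12,OTU50),(((OTU68,(OTU17,OTU43)),OTU18),OTU58)).
That clade also contains OTU50, which is not in the proposed group, so the group is not monophyletic.

No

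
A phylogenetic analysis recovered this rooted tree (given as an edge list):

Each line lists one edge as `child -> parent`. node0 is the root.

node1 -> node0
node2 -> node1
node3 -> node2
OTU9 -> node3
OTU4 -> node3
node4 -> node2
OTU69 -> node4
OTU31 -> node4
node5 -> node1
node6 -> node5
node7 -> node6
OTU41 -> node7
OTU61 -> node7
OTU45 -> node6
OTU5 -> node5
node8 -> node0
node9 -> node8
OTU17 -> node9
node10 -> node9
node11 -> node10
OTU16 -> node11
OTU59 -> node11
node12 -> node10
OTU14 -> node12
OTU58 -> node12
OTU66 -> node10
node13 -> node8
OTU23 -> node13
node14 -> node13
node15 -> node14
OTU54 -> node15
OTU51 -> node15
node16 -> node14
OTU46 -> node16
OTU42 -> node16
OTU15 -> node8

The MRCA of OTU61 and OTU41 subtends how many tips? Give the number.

The MRCA of OTU61 and OTU41 is the node subtending (OTU41,OTU61).
That clade contains 2 terminal taxa: OTU41, OTU61.

2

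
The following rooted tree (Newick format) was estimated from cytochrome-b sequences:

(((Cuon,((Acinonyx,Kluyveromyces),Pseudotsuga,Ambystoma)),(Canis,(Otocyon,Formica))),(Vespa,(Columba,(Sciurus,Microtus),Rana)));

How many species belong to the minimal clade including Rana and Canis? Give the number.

13

The MRCA of Rana and Canis is the root, so the clade is the entire tree.
That clade contains 13 terminal taxa: Acinonyx, Ambystoma, Canis, Columba, Cuon, Formica, Kluyveromyces, Microtus, Otocyon, Pseudotsuga, Rana, Sciurus, Vespa.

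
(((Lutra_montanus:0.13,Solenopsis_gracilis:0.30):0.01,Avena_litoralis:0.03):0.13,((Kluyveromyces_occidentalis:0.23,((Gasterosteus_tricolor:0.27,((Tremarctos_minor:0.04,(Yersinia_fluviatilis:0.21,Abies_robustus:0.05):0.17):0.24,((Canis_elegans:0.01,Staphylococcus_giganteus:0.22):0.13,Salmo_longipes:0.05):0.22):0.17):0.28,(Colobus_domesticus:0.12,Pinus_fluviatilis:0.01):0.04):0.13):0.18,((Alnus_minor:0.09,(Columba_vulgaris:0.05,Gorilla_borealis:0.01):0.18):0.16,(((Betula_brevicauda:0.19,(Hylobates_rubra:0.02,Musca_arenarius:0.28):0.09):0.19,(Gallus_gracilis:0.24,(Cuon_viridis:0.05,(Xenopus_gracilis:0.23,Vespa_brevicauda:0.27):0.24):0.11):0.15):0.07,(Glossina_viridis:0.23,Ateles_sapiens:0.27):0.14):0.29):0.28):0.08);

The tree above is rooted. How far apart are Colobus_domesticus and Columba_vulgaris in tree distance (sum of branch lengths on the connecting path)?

The path runs Colobus_domesticus → … → MRCA → … → Columba_vulgaris; the MRCA is the node subtending ((Kluyveromyces_occidentalis,((Gasterosteus_tricolor,((Tremarctos_minor,(Yersinia_fluviatilis,Abies_robustus)),((Canis_elegans,Staphylococcus_giganteus),Salmo_longipes))),(Colobus_domesticus,Pinus_fluviatilis))),((Alnus_minor,(Columba_vulgaris,Gorilla_borealis)),(((Betula_brevicauda,(Hylobates_rubra,Musca_arenarius)),(Gallus_gracilis,(Cuon_viridis,(Xenopus_gracilis,Vespa_brevicauda)))),(Glossina_viridis,Ateles_sapiens)))).
Branch lengths along that path: 0.12 + 0.04 + 0.13 + 0.18 + 0.28 + 0.16 + 0.18 + 0.05 = 1.14.

1.14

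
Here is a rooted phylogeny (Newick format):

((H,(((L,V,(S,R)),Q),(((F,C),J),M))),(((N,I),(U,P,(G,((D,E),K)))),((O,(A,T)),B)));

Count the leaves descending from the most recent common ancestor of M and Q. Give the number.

9

The MRCA of M and Q is the node subtending (((L,V,(S,R)),Q),(((F,C),J),M)).
That clade contains 9 terminal taxa: C, F, J, L, M, Q, R, S, V.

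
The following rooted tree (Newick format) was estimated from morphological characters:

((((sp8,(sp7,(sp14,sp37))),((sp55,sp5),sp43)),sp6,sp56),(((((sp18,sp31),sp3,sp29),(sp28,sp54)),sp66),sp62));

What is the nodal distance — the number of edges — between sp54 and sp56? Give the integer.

The MRCA of sp54 and sp56 is the root of the tree.
From sp54 up to that node: 5 branches. From sp56 up to the same node: 2 branches. Total: 5 + 2 = 7.

7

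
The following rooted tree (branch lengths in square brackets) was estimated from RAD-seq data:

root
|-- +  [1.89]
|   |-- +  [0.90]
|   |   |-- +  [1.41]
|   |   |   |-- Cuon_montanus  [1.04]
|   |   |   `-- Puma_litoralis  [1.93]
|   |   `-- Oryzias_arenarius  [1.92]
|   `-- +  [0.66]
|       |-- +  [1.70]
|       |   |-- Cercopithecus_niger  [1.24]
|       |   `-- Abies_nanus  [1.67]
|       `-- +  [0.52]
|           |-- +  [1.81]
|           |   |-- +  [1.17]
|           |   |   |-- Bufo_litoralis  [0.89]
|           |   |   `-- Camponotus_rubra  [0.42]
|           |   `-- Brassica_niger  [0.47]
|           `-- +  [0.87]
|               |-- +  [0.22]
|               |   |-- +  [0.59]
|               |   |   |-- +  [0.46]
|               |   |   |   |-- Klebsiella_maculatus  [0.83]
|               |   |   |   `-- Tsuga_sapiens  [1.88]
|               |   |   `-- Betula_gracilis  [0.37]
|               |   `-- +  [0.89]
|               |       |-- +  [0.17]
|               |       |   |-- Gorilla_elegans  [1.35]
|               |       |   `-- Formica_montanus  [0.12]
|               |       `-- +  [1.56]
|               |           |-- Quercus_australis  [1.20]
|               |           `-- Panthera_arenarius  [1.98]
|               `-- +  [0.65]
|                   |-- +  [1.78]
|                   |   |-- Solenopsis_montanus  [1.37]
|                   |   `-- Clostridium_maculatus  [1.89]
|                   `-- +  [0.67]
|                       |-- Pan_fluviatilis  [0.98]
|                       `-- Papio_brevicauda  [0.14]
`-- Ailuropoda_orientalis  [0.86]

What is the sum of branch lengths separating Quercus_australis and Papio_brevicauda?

5.33

The path runs Quercus_australis → … → MRCA → … → Papio_brevicauda; the MRCA is the node subtending ((((Klebsiella_maculatus,Tsuga_sapiens),Betula_gracilis),((Gorilla_elegans,Formica_montanus),(Quercus_australis,Panthera_arenarius))),((Solenopsis_montanus,Clostridium_maculatus),(Pan_fluviatilis,Papio_brevicauda))).
Branch lengths along that path: 1.20 + 1.56 + 0.89 + 0.22 + 0.65 + 0.67 + 0.14 = 5.33.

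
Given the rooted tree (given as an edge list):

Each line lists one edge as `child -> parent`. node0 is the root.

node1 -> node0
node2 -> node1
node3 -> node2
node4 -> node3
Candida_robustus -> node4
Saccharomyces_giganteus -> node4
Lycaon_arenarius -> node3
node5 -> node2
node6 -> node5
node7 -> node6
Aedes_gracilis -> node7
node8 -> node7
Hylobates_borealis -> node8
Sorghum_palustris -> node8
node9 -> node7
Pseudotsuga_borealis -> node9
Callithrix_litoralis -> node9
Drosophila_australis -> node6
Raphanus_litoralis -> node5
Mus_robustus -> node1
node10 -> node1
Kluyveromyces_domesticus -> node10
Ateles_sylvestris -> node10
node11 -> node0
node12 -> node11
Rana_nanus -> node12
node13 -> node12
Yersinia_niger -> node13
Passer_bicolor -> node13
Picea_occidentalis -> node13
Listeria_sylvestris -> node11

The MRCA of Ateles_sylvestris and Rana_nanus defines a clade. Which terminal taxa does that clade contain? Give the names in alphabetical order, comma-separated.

Aedes_gracilis, Ateles_sylvestris, Callithrix_litoralis, Candida_robustus, Drosophila_australis, Hylobates_borealis, Kluyveromyces_domesticus, Listeria_sylvestris, Lycaon_arenarius, Mus_robustus, Passer_bicolor, Picea_occidentalis, Pseudotsuga_borealis, Rana_nanus, Raphanus_litoralis, Saccharomyces_giganteus, Sorghum_palustris, Yersinia_niger

Tracing Ateles_sylvestris: it sits inside (Kluyveromyces_domesticus,Ateles_sylvestris).
Tracing Rana_nanus: it sits inside (Rana_nanus,(Yersinia_niger,Passer_bicolor,Picea_occidentalis)).
The smallest clade enclosing both is the whole tree (their MRCA is the root), so the answer is all 18 tips in alphabetical order.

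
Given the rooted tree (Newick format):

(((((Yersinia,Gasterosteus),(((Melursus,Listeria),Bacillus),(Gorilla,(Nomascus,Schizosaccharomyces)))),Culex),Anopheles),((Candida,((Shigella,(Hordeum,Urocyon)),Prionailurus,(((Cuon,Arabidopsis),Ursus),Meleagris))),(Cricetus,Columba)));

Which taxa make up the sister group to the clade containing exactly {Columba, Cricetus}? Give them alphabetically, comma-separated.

The clade containing exactly {Columba, Cricetus} attaches to the tree at the node subtending ((Candida,((Shigella,(Hordeum,Urocyon)),Prionailurus,(((Cuon,Arabidopsis),Ursus),Meleagris))),(Cricetus,Columba)).
The other lineage descending from that same node — the sister group — is (Candida,((Shigella,(Hordeum,Urocyon)),Prionailurus,(((Cuon,Arabidopsis),Ursus),Meleagris))); its 9 tips in alphabetical order are the answer.

Arabidopsis, Candida, Cuon, Hordeum, Meleagris, Prionailurus, Shigella, Urocyon, Ursus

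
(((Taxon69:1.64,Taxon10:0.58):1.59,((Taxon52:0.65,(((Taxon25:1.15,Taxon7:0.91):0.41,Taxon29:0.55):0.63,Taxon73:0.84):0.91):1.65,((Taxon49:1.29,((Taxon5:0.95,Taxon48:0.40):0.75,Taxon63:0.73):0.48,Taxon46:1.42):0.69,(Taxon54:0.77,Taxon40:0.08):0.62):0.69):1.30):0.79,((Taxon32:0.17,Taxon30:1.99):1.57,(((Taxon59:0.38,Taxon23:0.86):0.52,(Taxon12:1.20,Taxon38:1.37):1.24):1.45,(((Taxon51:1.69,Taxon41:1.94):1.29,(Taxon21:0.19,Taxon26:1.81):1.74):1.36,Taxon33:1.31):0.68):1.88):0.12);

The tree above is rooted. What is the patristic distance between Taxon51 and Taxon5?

12.67

The path runs Taxon51 → … → MRCA → … → Taxon5; the MRCA is the root of the tree.
Branch lengths along that path: 1.69 + 1.29 + 1.36 + 0.68 + 1.88 + 0.12 + 0.79 + 1.30 + 0.69 + 0.69 + 0.48 + 0.75 + 0.95 = 12.67.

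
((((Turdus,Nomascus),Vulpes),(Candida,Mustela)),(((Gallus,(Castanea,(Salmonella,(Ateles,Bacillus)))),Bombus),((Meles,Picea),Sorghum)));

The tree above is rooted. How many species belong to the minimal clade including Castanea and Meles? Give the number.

9

The MRCA of Castanea and Meles is the node subtending (((Gallus,(Castanea,(Salmonella,(Ateles,Bacillus)))),Bombus),((Meles,Picea),Sorghum)).
That clade contains 9 terminal taxa: Ateles, Bacillus, Bombus, Castanea, Gallus, Meles, Picea, Salmonella, Sorghum.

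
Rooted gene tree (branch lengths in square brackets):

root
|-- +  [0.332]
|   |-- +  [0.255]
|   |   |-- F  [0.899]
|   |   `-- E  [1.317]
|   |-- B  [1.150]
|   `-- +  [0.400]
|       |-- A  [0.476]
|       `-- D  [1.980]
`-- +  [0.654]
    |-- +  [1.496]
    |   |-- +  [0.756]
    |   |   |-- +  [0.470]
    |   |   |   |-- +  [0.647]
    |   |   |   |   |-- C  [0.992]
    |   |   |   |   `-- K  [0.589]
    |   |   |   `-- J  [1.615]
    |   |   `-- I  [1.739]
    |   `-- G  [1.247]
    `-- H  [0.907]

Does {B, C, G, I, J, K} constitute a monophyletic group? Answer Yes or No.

The MRCA of the listed taxa is the root, so the smallest clade containing them is the whole tree.
That clade also contains A, D, E, F, H, which are not in the proposed group, so the group is not monophyletic.

No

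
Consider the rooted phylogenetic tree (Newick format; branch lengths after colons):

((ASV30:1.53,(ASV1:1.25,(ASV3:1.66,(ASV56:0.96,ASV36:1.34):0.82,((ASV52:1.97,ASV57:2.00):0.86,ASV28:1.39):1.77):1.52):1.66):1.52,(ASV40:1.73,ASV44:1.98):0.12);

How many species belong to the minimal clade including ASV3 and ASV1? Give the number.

7

The MRCA of ASV3 and ASV1 is the node subtending (ASV1,(ASV3,(ASV56,ASV36),((ASV52,ASV57),ASV28))).
That clade contains 7 terminal taxa: ASV1, ASV28, ASV3, ASV36, ASV52, ASV56, ASV57.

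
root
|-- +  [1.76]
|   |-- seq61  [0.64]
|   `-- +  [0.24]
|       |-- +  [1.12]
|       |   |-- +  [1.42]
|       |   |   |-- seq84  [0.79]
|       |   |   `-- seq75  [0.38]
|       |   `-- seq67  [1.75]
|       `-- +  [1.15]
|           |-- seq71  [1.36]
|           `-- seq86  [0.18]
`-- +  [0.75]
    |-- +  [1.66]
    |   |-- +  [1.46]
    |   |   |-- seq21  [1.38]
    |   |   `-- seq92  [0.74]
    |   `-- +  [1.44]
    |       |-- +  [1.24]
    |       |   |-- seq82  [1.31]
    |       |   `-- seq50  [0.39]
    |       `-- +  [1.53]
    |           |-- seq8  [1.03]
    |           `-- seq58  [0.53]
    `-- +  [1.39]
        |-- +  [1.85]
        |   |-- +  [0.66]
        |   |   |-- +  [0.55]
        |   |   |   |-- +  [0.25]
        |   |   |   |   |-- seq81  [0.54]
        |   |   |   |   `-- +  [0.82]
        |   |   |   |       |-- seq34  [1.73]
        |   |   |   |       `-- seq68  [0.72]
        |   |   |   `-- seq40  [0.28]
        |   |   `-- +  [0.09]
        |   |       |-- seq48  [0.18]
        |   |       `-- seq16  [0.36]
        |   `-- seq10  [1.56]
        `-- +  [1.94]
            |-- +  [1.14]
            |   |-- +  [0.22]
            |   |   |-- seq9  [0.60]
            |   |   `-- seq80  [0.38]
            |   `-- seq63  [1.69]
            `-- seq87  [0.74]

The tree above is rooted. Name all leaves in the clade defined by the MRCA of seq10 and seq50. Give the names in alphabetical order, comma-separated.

seq10, seq16, seq21, seq34, seq40, seq48, seq50, seq58, seq63, seq68, seq8, seq80, seq81, seq82, seq87, seq9, seq92

Tracing seq10: it sits inside ((((seq81,(seq34,seq68)),seq40),(seq48,seq16)),seq10).
Tracing seq50: it sits inside (seq82,seq50).
The smallest clade enclosing both is (((seq21,seq92),((seq82,seq50),(seq8,seq58))),(((((seq81,(seq34,seq68)),seq40),(seq48,seq16)),seq10),(((seq9,seq80),seq63),seq87))); the answer is its 17 terminal taxa in alphabetical order.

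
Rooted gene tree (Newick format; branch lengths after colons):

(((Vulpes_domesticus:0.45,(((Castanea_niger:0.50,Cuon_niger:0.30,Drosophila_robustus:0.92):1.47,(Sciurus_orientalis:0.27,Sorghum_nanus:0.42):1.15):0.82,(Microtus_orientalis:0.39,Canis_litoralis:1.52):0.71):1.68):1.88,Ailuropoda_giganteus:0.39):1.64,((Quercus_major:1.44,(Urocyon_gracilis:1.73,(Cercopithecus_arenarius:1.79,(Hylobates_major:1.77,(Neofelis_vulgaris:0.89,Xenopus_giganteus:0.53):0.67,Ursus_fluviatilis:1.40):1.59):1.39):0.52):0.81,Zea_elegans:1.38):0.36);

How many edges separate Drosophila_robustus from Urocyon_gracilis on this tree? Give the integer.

10

The MRCA of Drosophila_robustus and Urocyon_gracilis is the root of the tree.
From Drosophila_robustus up to that node: 6 branches. From Urocyon_gracilis up to the same node: 4 branches. Total: 6 + 4 = 10.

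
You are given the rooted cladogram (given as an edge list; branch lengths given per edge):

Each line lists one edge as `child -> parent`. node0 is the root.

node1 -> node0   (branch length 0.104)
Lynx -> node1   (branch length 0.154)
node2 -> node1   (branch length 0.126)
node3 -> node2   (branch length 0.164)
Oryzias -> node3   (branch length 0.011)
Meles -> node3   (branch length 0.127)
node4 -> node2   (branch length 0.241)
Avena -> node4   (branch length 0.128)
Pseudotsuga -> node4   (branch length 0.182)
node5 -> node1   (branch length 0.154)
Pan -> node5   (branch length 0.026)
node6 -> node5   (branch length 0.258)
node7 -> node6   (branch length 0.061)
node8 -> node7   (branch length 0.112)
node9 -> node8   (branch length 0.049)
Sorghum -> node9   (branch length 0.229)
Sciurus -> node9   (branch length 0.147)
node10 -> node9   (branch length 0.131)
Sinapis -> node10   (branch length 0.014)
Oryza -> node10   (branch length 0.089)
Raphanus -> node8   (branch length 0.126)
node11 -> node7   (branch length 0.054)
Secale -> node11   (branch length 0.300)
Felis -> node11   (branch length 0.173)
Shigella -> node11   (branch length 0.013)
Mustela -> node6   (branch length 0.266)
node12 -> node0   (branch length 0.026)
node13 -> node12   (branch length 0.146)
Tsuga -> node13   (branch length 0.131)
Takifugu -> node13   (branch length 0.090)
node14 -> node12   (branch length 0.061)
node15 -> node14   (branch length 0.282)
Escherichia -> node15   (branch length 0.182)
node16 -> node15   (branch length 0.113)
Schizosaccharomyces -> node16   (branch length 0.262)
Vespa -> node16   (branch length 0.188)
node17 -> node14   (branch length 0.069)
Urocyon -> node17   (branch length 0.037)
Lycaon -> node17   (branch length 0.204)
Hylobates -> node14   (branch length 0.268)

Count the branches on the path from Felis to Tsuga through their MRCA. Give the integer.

The MRCA of Felis and Tsuga is the root of the tree.
From Felis up to that node: 6 branches. From Tsuga up to the same node: 3 branches. Total: 6 + 3 = 9.

9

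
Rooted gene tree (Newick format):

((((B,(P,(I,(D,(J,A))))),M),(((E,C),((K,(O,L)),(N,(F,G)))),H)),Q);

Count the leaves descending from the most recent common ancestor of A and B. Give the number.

The MRCA of A and B is the node subtending (B,(P,(I,(D,(J,A))))).
That clade contains 6 terminal taxa: A, B, D, I, J, P.

6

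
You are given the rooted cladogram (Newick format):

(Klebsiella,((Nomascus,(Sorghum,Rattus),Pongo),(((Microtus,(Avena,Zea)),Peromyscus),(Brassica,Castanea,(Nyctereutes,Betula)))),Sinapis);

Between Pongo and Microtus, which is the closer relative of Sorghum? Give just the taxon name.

The MRCA of Sorghum and Pongo subtends (Nomascus,(Sorghum,Rattus),Pongo) (4 taxa).
The MRCA of Sorghum and Microtus subtends ((Nomascus,(Sorghum,Rattus),Pongo),(((Microtus,(Avena,Zea)),Peromyscus),(Brassica,Castanea,(Nyctereutes,Betula)))) (12 taxa).
The first is nested inside the second, so Sorghum shares a more recent common ancestor with Pongo.

Pongo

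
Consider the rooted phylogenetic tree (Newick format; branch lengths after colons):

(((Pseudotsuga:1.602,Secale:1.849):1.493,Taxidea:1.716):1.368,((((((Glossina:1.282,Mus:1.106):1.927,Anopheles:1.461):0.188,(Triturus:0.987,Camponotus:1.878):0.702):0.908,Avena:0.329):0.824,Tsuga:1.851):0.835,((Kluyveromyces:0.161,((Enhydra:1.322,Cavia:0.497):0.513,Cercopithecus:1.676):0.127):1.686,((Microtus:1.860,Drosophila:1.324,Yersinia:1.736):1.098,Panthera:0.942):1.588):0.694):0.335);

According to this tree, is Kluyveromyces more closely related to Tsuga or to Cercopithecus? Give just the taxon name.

The MRCA of Kluyveromyces and Cercopithecus subtends (Kluyveromyces,((Enhydra,Cavia),Cercopithecus)) (4 taxa).
The MRCA of Kluyveromyces and Tsuga subtends ((((((Glossina,Mus),Anopheles),(Triturus,Camponotus)),Avena),Tsuga),((Kluyveromyces,((Enhydra,Cavia),Cercopithecus)),((Microtus,Drosophila,Yersinia),Panthera))) (15 taxa).
The first is nested inside the second, so Kluyveromyces shares a more recent common ancestor with Cercopithecus.

Cercopithecus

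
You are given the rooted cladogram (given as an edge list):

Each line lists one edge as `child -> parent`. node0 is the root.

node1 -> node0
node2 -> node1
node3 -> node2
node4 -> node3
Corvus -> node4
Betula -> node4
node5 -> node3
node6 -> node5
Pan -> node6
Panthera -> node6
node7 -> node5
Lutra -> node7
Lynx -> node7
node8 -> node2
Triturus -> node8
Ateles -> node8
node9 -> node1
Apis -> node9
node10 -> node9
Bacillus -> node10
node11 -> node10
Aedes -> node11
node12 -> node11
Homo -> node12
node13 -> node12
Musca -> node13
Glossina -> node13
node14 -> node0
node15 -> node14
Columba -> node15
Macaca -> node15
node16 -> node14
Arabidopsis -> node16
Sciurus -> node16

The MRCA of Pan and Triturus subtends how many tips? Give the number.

8

The MRCA of Pan and Triturus is the node subtending (((Corvus,Betula),((Pan,Panthera),(Lutra,Lynx))),(Triturus,Ateles)).
That clade contains 8 terminal taxa: Ateles, Betula, Corvus, Lutra, Lynx, Pan, Panthera, Triturus.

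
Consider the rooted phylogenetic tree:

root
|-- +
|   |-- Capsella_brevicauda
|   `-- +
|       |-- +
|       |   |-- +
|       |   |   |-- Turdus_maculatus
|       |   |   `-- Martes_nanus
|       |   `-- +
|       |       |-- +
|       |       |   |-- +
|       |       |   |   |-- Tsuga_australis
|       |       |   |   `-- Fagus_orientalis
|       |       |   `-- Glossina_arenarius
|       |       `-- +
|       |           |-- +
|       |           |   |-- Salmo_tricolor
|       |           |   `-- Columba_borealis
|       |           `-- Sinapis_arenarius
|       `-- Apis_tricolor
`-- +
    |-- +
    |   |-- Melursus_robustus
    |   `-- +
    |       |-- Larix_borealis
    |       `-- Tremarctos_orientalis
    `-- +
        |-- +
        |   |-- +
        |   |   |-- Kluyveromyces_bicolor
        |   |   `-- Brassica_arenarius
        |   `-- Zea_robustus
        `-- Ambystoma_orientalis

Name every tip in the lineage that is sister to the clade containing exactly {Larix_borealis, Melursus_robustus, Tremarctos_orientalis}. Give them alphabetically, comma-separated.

Ambystoma_orientalis, Brassica_arenarius, Kluyveromyces_bicolor, Zea_robustus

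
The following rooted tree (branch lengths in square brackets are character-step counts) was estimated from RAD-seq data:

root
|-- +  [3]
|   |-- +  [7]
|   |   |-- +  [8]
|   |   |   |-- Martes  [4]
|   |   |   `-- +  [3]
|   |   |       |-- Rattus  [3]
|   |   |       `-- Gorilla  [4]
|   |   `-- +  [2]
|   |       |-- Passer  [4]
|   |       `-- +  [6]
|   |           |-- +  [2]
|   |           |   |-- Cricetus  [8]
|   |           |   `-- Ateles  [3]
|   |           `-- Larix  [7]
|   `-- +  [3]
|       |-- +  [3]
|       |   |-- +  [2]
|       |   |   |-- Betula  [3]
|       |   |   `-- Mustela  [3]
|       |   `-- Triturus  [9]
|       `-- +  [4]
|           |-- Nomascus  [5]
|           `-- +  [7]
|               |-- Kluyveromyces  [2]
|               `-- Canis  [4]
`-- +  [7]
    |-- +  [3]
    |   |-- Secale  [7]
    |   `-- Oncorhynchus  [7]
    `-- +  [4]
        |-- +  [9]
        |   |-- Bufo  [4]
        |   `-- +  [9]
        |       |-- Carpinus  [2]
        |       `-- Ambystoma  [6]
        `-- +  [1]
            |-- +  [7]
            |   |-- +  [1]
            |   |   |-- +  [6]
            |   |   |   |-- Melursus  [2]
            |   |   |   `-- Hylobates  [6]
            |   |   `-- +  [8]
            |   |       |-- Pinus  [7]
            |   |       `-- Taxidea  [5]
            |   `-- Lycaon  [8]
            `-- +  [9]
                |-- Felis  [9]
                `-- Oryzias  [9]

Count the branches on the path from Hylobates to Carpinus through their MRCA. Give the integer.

The MRCA of Hylobates and Carpinus is the node subtending ((Bufo,(Carpinus,Ambystoma)),((((Melursus,Hylobates),(Pinus,Taxidea)),Lycaon),(Felis,Oryzias))).
From Hylobates up to that node: 5 branches. From Carpinus up to the same node: 3 branches. Total: 5 + 3 = 8.

8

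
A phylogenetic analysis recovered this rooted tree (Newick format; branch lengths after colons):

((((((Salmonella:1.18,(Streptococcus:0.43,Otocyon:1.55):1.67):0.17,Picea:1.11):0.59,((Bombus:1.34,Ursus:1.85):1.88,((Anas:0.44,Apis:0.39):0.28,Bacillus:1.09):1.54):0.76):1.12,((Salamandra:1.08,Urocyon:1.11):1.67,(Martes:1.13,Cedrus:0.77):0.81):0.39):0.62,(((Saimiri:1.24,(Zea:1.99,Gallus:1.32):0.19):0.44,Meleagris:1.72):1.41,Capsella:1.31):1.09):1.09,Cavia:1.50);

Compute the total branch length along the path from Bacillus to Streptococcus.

6.25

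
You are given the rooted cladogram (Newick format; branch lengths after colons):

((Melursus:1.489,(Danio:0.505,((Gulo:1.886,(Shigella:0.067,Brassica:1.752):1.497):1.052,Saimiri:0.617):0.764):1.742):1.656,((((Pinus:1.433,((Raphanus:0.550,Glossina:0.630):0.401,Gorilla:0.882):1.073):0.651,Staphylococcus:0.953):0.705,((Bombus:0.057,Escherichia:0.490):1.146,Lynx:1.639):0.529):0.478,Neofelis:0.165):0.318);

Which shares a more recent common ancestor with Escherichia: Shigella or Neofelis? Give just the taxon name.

The MRCA of Escherichia and Neofelis subtends ((((Pinus,((Raphanus,Glossina),Gorilla)),Staphylococcus),((Bombus,Escherichia),Lynx)),Neofelis) (9 taxa).
The MRCA of Escherichia and Shigella is the root, subtending the entire tree (15 taxa).
The first is nested inside the second, so Escherichia shares a more recent common ancestor with Neofelis.

Neofelis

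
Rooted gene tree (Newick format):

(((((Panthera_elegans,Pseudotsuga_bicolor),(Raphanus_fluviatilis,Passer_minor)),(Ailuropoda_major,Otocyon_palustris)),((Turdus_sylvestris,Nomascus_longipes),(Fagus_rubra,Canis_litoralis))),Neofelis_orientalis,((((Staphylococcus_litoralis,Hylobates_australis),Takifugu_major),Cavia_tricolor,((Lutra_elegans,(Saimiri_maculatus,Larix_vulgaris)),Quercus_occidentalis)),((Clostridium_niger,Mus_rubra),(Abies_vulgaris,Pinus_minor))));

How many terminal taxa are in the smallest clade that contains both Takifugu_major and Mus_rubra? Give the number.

The MRCA of Takifugu_major and Mus_rubra is the node subtending ((((Staphylococcus_litoralis,Hylobates_australis),Takifugu_major),Cavia_tricolor,((Lutra_elegans,(Saimiri_maculatus,Larix_vulgaris)),Quercus_occidentalis)),((Clostridium_niger,Mus_rubra),(Abies_vulgaris,Pinus_minor))).
That clade contains 12 terminal taxa: Abies_vulgaris, Cavia_tricolor, Clostridium_niger, Hylobates_australis, Larix_vulgaris, Lutra_elegans, Mus_rubra, Pinus_minor, Quercus_occidentalis, Saimiri_maculatus, Staphylococcus_litoralis, Takifugu_major.

12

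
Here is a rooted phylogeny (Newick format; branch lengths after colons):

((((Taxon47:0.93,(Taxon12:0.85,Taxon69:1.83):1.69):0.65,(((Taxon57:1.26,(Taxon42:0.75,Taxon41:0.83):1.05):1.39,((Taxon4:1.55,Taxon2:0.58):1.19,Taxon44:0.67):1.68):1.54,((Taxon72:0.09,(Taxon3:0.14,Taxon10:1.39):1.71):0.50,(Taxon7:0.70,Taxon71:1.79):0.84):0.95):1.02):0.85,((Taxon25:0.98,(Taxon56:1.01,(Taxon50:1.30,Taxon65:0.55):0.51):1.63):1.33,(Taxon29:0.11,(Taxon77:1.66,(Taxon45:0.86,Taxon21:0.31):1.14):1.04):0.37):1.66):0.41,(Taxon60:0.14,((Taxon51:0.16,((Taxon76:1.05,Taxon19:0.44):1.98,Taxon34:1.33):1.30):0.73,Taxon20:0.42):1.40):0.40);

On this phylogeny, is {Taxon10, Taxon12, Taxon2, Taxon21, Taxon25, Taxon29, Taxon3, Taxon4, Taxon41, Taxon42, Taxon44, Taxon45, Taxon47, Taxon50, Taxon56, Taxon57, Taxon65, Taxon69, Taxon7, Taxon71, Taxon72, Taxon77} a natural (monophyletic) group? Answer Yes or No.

Yes

The most recent common ancestor of these taxa subtends (((Taxon47,(Taxon12,Taxon69)),(((Taxon57,(Taxon42,Taxon41)),((Taxon4,Taxon2),Taxon44)),((Taxon72,(Taxon3,Taxon10)),(Taxon7,Taxon71)))),((Taxon25,(Taxon56,(Taxon50,Taxon65))),(Taxon29,(Taxon77,(Taxon45,Taxon21))))).
That clade has exactly 22 tips — every listed taxon and nothing else — so the group is monophyletic.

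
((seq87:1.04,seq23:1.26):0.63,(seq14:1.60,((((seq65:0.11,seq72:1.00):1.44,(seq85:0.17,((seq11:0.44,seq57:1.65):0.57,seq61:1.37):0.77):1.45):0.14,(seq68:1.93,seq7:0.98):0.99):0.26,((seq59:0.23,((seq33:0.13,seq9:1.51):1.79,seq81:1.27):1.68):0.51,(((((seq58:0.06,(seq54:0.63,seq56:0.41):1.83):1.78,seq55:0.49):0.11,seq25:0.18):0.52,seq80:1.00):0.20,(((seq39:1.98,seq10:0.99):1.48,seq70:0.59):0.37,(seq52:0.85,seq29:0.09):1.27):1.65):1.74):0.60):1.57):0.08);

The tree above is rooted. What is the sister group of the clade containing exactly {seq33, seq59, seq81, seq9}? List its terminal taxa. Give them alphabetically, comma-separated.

seq10, seq25, seq29, seq39, seq52, seq54, seq55, seq56, seq58, seq70, seq80

The clade containing exactly {seq33, seq59, seq81, seq9} attaches to the tree at the node subtending ((seq59,((seq33,seq9),seq81)),(((((seq58,(seq54,seq56)),seq55),seq25),seq80),(((seq39,seq10),seq70),(seq52,seq29)))).
The other lineage descending from that same node — the sister group — is (((((seq58,(seq54,seq56)),seq55),seq25),seq80),(((seq39,seq10),seq70),(seq52,seq29))); its 11 tips in alphabetical order are the answer.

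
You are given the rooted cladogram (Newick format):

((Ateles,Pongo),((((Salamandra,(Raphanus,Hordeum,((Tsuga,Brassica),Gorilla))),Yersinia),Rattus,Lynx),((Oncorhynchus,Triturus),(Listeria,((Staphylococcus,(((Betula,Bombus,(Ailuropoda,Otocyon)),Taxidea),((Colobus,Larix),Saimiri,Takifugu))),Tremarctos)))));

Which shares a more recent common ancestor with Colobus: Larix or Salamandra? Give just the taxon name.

Larix

The MRCA of Colobus and Larix subtends (Colobus,Larix) (2 taxa).
The MRCA of Colobus and Salamandra subtends ((((Salamandra,(Raphanus,Hordeum,((Tsuga,Brassica),Gorilla))),Yersinia),Rattus,Lynx),((Oncorhynchus,Triturus),(Listeria,((Staphylococcus,(((Betula,Bombus,(Ailuropoda,Otocyon)),Taxidea),((Colobus,Larix),Saimiri,Takifugu))),Tremarctos)))) (23 taxa).
The first is nested inside the second, so Colobus shares a more recent common ancestor with Larix.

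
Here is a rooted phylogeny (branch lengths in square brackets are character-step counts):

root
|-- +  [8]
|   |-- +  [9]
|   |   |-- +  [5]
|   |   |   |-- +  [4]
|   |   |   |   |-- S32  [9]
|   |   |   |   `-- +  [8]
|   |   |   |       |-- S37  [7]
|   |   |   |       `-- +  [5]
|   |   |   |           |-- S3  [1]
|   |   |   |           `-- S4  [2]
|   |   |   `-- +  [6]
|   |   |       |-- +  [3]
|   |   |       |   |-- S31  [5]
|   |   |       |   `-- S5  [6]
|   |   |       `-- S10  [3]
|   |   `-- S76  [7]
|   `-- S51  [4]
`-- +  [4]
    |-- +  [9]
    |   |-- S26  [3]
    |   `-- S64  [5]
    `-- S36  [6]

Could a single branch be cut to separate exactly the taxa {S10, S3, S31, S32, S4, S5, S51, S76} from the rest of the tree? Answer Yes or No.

No

The MRCA of the listed taxa subtends ((((S32,(S37,(S3,S4))),((S31,S5),S10)),S76),S51).
That clade also contains S37, which is not in the proposed group, so the group is not monophyletic.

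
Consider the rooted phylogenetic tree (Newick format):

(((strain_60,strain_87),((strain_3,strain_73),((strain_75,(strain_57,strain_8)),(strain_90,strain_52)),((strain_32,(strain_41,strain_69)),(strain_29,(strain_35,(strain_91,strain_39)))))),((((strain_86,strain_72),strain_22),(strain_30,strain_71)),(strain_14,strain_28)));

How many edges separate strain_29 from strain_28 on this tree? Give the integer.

8

The MRCA of strain_29 and strain_28 is the root of the tree.
From strain_29 up to that node: 5 branches. From strain_28 up to the same node: 3 branches. Total: 5 + 3 = 8.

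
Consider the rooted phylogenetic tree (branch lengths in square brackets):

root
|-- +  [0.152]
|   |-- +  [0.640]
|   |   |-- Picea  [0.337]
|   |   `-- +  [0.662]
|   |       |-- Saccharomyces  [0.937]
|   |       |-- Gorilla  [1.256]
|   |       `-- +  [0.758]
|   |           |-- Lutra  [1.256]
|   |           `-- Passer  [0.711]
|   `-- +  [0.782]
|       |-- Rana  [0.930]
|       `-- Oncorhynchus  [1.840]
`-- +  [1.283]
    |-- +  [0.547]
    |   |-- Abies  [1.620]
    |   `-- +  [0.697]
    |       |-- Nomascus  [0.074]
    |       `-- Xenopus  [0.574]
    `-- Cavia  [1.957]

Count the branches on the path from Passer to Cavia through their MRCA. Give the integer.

7

The MRCA of Passer and Cavia is the root of the tree.
From Passer up to that node: 5 branches. From Cavia up to the same node: 2 branches. Total: 5 + 2 = 7.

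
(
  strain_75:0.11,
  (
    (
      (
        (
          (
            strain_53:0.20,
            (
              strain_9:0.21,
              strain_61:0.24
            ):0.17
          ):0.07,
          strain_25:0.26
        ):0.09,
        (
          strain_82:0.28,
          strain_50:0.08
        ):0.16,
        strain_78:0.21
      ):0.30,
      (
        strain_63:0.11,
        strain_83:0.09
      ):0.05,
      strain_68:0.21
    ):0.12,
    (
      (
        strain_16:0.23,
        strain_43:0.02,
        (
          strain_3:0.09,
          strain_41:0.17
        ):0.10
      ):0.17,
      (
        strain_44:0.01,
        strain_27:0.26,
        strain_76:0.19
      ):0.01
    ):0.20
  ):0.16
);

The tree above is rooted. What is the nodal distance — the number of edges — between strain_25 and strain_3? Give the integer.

The MRCA of strain_25 and strain_3 is the node subtending (((((strain_53,(strain_9,strain_61)),strain_25),(strain_82,strain_50),strain_78),(strain_63,strain_83),strain_68),((strain_16,strain_43,(strain_3,strain_41)),(strain_44,strain_27,strain_76))).
From strain_25 up to that node: 4 branches. From strain_3 up to the same node: 4 branches. Total: 4 + 4 = 8.

8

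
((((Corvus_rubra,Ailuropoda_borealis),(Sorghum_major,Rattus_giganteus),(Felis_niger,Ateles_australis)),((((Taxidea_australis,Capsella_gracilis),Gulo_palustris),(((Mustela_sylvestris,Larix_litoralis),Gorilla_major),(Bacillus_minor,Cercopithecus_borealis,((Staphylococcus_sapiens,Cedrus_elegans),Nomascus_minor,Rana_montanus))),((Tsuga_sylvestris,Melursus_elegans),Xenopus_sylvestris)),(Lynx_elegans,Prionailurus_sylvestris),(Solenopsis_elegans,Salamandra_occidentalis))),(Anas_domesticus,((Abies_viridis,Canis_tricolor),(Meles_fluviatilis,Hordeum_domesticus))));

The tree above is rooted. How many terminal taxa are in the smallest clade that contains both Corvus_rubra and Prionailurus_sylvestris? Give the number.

25

The MRCA of Corvus_rubra and Prionailurus_sylvestris is the node subtending (((Corvus_rubra,Ailuropoda_borealis),(Sorghum_major,Rattus_giganteus),(Felis_niger,Ateles_australis)),((((Taxidea_australis,Capsella_gracilis),Gulo_palustris),(((Mustela_sylvestris,Larix_litoralis),Gorilla_major),(Bacillus_minor,Cercopithecus_borealis,((Staphylococcus_sapiens,Cedrus_elegans),Nomascus_minor,Rana_montanus))),((Tsuga_sylvestris,Melursus_elegans),Xenopus_sylvestris)),(Lynx_elegans,Prionailurus_sylvestris),(Solenopsis_elegans,Salamandra_occidentalis))).
That clade contains 25 terminal taxa: Ailuropoda_borealis, Ateles_australis, Bacillus_minor, Capsella_gracilis, Cedrus_elegans, Cercopithecus_borealis, Corvus_rubra, Felis_niger, Gorilla_major, Gulo_palustris, Larix_litoralis, Lynx_elegans, Melursus_elegans, Mustela_sylvestris, Nomascus_minor, Prionailurus_sylvestris, Rana_montanus, Rattus_giganteus, Salamandra_occidentalis, Solenopsis_elegans, Sorghum_major, Staphylococcus_sapiens, Taxidea_australis, Tsuga_sylvestris, Xenopus_sylvestris.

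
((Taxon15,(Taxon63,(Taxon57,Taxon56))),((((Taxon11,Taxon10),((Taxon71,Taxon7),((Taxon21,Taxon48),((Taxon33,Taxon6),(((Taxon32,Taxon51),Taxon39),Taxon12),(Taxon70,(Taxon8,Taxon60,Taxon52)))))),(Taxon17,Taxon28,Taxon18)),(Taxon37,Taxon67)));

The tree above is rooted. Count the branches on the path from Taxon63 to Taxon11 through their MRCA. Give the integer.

The MRCA of Taxon63 and Taxon11 is the root of the tree.
From Taxon63 up to that node: 3 branches. From Taxon11 up to the same node: 5 branches. Total: 3 + 5 = 8.

8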